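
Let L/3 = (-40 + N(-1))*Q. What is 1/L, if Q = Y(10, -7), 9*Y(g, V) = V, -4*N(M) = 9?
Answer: 12/1183 ≈ 0.010144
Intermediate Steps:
N(M) = -9/4 (N(M) = -1/4*9 = -9/4)
Y(g, V) = V/9
Q = -7/9 (Q = (1/9)*(-7) = -7/9 ≈ -0.77778)
L = 1183/12 (L = 3*((-40 - 9/4)*(-7/9)) = 3*(-169/4*(-7/9)) = 3*(1183/36) = 1183/12 ≈ 98.583)
1/L = 1/(1183/12) = 12/1183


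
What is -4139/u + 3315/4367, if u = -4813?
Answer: 34030108/21018371 ≈ 1.6191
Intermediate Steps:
-4139/u + 3315/4367 = -4139/(-4813) + 3315/4367 = -4139*(-1/4813) + 3315*(1/4367) = 4139/4813 + 3315/4367 = 34030108/21018371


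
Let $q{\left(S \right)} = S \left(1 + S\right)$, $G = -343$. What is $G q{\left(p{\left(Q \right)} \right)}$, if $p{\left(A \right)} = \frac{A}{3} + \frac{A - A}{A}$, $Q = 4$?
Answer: $- \frac{9604}{9} \approx -1067.1$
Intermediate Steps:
$p{\left(A \right)} = \frac{A}{3}$ ($p{\left(A \right)} = A \frac{1}{3} + \frac{0}{A} = \frac{A}{3} + 0 = \frac{A}{3}$)
$G q{\left(p{\left(Q \right)} \right)} = - 343 \cdot \frac{1}{3} \cdot 4 \left(1 + \frac{1}{3} \cdot 4\right) = - 343 \frac{4 \left(1 + \frac{4}{3}\right)}{3} = - 343 \cdot \frac{4}{3} \cdot \frac{7}{3} = \left(-343\right) \frac{28}{9} = - \frac{9604}{9}$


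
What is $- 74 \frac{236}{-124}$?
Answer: $\frac{4366}{31} \approx 140.84$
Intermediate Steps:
$- 74 \frac{236}{-124} = - 74 \cdot 236 \left(- \frac{1}{124}\right) = \left(-74\right) \left(- \frac{59}{31}\right) = \frac{4366}{31}$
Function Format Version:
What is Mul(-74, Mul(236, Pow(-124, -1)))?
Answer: Rational(4366, 31) ≈ 140.84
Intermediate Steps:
Mul(-74, Mul(236, Pow(-124, -1))) = Mul(-74, Mul(236, Rational(-1, 124))) = Mul(-74, Rational(-59, 31)) = Rational(4366, 31)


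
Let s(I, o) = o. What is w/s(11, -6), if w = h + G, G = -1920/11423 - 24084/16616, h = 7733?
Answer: -366862927523/284706852 ≈ -1288.6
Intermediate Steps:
G = -76753563/47451142 (G = -1920*1/11423 - 24084*1/16616 = -1920/11423 - 6021/4154 = -76753563/47451142 ≈ -1.6175)
w = 366862927523/47451142 (w = 7733 - 76753563/47451142 = 366862927523/47451142 ≈ 7731.4)
w/s(11, -6) = (366862927523/47451142)/(-6) = (366862927523/47451142)*(-⅙) = -366862927523/284706852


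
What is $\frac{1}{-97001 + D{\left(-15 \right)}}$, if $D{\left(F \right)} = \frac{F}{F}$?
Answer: $- \frac{1}{97000} \approx -1.0309 \cdot 10^{-5}$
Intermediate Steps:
$D{\left(F \right)} = 1$
$\frac{1}{-97001 + D{\left(-15 \right)}} = \frac{1}{-97001 + 1} = \frac{1}{-97000} = - \frac{1}{97000}$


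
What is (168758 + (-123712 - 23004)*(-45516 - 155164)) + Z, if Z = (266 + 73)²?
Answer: 29443250559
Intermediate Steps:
Z = 114921 (Z = 339² = 114921)
(168758 + (-123712 - 23004)*(-45516 - 155164)) + Z = (168758 + (-123712 - 23004)*(-45516 - 155164)) + 114921 = (168758 - 146716*(-200680)) + 114921 = (168758 + 29442966880) + 114921 = 29443135638 + 114921 = 29443250559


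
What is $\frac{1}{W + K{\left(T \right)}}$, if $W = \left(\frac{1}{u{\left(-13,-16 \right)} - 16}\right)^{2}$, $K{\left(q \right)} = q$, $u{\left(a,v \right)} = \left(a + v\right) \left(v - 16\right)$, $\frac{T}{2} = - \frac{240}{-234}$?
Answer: $\frac{10812672}{22179853} \approx 0.4875$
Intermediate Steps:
$T = \frac{80}{39}$ ($T = 2 \left(- \frac{240}{-234}\right) = 2 \left(\left(-240\right) \left(- \frac{1}{234}\right)\right) = 2 \cdot \frac{40}{39} = \frac{80}{39} \approx 2.0513$)
$u{\left(a,v \right)} = \left(-16 + v\right) \left(a + v\right)$ ($u{\left(a,v \right)} = \left(a + v\right) \left(-16 + v\right) = \left(-16 + v\right) \left(a + v\right)$)
$W = \frac{1}{831744}$ ($W = \left(\frac{1}{\left(\left(-16\right)^{2} - -208 - -256 - -208\right) - 16}\right)^{2} = \left(\frac{1}{\left(256 + 208 + 256 + 208\right) - 16}\right)^{2} = \left(\frac{1}{928 - 16}\right)^{2} = \left(\frac{1}{912}\right)^{2} = \frac{1}{831744} \approx 1.2023 \cdot 10^{-6}$)
$\frac{1}{W + K{\left(T \right)}} = \frac{1}{\frac{1}{831744} + \frac{80}{39}} = \frac{1}{\frac{22179853}{10812672}} = \frac{10812672}{22179853}$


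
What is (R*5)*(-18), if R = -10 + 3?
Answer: 630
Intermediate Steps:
R = -7
(R*5)*(-18) = -7*5*(-18) = -35*(-18) = 630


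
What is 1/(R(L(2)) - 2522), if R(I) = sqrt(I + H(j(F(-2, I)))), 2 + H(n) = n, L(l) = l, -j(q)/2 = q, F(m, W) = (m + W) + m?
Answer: -1/2520 ≈ -0.00039683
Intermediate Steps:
F(m, W) = W + 2*m (F(m, W) = (W + m) + m = W + 2*m)
j(q) = -2*q
H(n) = -2 + n
R(I) = sqrt(6 - I) (R(I) = sqrt(I + (-2 - 2*(I + 2*(-2)))) = sqrt(I + (-2 - 2*(I - 4))) = sqrt(I + (-2 - 2*(-4 + I))) = sqrt(I + (-2 + (8 - 2*I))) = sqrt(I + (6 - 2*I)) = sqrt(6 - I))
1/(R(L(2)) - 2522) = 1/(sqrt(6 - 1*2) - 2522) = 1/(sqrt(6 - 2) - 2522) = 1/(sqrt(4) - 2522) = 1/(2 - 2522) = 1/(-2520) = -1/2520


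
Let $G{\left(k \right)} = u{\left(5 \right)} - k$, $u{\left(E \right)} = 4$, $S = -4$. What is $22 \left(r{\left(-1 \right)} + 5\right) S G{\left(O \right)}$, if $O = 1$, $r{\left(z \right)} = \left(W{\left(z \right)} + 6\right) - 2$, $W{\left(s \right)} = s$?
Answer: $-2112$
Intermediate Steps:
$r{\left(z \right)} = 4 + z$ ($r{\left(z \right)} = \left(z + 6\right) - 2 = \left(6 + z\right) - 2 = 4 + z$)
$G{\left(k \right)} = 4 - k$
$22 \left(r{\left(-1 \right)} + 5\right) S G{\left(O \right)} = 22 \left(\left(4 - 1\right) + 5\right) \left(-4\right) \left(4 - 1\right) = 22 \left(3 + 5\right) \left(-4\right) \left(4 - 1\right) = 22 \cdot 8 \left(-4\right) 3 = 22 \left(-32\right) 3 = \left(-704\right) 3 = -2112$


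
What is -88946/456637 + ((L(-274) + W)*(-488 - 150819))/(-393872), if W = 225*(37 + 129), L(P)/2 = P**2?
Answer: 62887977578751/873089944 ≈ 72029.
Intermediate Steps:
L(P) = 2*P**2
W = 37350 (W = 225*166 = 37350)
-88946/456637 + ((L(-274) + W)*(-488 - 150819))/(-393872) = -88946/456637 + ((2*(-274)**2 + 37350)*(-488 - 150819))/(-393872) = -88946*1/456637 + ((2*75076 + 37350)*(-151307))*(-1/393872) = -88946/456637 + ((150152 + 37350)*(-151307))*(-1/393872) = -88946/456637 + (187502*(-151307))*(-1/393872) = -88946/456637 - 28370365114*(-1/393872) = -88946/456637 + 137720219/1912 = 62887977578751/873089944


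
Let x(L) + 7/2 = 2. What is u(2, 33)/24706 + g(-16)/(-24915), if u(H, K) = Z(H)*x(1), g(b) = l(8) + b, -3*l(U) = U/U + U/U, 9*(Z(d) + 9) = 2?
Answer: 7337/6104628 ≈ 0.0012019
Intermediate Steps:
x(L) = -3/2 (x(L) = -7/2 + 2 = -3/2)
Z(d) = -79/9 (Z(d) = -9 + (⅑)*2 = -9 + 2/9 = -79/9)
l(U) = -⅔ (l(U) = -(U/U + U/U)/3 = -(1 + 1)/3 = -⅓*2 = -⅔)
g(b) = -⅔ + b
u(H, K) = 79/6 (u(H, K) = -79/9*(-3/2) = 79/6)
u(2, 33)/24706 + g(-16)/(-24915) = (79/6)/24706 + (-⅔ - 16)/(-24915) = (79/6)*(1/24706) - 50/3*(-1/24915) = 79/148236 + 10/14949 = 7337/6104628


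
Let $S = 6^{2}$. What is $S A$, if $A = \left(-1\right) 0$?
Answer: $0$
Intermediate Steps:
$A = 0$
$S = 36$
$S A = 36 \cdot 0 = 0$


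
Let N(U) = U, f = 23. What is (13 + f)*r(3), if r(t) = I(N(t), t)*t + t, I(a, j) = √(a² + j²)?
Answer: 108 + 324*√2 ≈ 566.21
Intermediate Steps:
r(t) = t + t*√2*√(t²) (r(t) = √(t² + t²)*t + t = √(2*t²)*t + t = (√2*√(t²))*t + t = t*√2*√(t²) + t = t + t*√2*√(t²))
(13 + f)*r(3) = (13 + 23)*(3*(1 + √2*√(3²))) = 36*(3*(1 + √2*√9)) = 36*(3*(1 + √2*3)) = 36*(3*(1 + 3*√2)) = 36*(3 + 9*√2) = 108 + 324*√2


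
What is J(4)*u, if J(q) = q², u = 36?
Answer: 576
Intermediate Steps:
J(4)*u = 4²*36 = 16*36 = 576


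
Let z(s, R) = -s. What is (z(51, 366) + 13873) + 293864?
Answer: 307686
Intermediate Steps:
(z(51, 366) + 13873) + 293864 = (-1*51 + 13873) + 293864 = (-51 + 13873) + 293864 = 13822 + 293864 = 307686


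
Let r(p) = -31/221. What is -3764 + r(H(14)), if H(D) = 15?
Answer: -831875/221 ≈ -3764.1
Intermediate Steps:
r(p) = -31/221 (r(p) = -31*1/221 = -31/221)
-3764 + r(H(14)) = -3764 - 31/221 = -831875/221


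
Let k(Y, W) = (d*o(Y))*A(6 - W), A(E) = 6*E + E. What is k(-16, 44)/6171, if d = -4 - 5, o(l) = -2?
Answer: -1596/2057 ≈ -0.77589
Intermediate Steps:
A(E) = 7*E
d = -9
k(Y, W) = 756 - 126*W (k(Y, W) = (-9*(-2))*(7*(6 - W)) = 18*(42 - 7*W) = 756 - 126*W)
k(-16, 44)/6171 = (756 - 126*44)/6171 = (756 - 5544)*(1/6171) = -4788*1/6171 = -1596/2057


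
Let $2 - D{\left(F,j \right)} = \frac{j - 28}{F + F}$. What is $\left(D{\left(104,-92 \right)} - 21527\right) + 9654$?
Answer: $- \frac{308631}{26} \approx -11870.0$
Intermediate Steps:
$D{\left(F,j \right)} = 2 - \frac{-28 + j}{2 F}$ ($D{\left(F,j \right)} = 2 - \frac{j - 28}{F + F} = 2 - \frac{-28 + j}{2 F}$)
$\left(D{\left(104,-92 \right)} - 21527\right) + 9654 = \left(\frac{28 - -92 + 4 \cdot 104}{2 \cdot 104} - 21527\right) + 9654 = \left(\frac{1}{2} \cdot \frac{1}{104} \left(28 + 92 + 416\right) - 21527\right) + 9654 = \left(\frac{1}{2} \cdot \frac{1}{104} \cdot 536 - 21527\right) + 9654 = \left(\frac{67}{26} - 21527\right) + 9654 = - \frac{559635}{26} + 9654 = - \frac{308631}{26}$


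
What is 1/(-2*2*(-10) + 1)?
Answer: 1/41 ≈ 0.024390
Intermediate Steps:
1/(-2*2*(-10) + 1) = 1/(-4*(-10) + 1) = 1/(40 + 1) = 1/41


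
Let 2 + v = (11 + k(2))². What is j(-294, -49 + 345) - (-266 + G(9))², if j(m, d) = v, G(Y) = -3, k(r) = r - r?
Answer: -72242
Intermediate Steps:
k(r) = 0
v = 119 (v = -2 + (11 + 0)² = -2 + 11² = -2 + 121 = 119)
j(m, d) = 119
j(-294, -49 + 345) - (-266 + G(9))² = 119 - (-266 - 3)² = 119 - 1*(-269)² = 119 - 1*72361 = 119 - 72361 = -72242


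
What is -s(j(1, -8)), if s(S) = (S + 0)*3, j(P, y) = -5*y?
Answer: -120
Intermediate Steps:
s(S) = 3*S (s(S) = S*3 = 3*S)
-s(j(1, -8)) = -3*(-5*(-8)) = -3*40 = -1*120 = -120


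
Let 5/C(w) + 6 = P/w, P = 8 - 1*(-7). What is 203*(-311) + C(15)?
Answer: -63134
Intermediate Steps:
P = 15 (P = 8 + 7 = 15)
C(w) = 5/(-6 + 15/w)
203*(-311) + C(15) = 203*(-311) - 5*15/(-15 + 6*15) = -63133 - 5*15/(-15 + 90) = -63133 - 5*15/75 = -63133 - 5*15*1/75 = -63133 - 1 = -63134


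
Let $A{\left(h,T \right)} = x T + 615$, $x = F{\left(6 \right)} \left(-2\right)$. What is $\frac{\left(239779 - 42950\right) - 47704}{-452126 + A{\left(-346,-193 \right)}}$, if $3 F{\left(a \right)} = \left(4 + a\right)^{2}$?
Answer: $- \frac{447375}{1315933} \approx -0.33997$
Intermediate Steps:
$F{\left(a \right)} = \frac{\left(4 + a\right)^{2}}{3}$
$x = - \frac{200}{3}$ ($x = \frac{\left(4 + 6\right)^{2}}{3} \left(-2\right) = \frac{10^{2}}{3} \left(-2\right) = \frac{1}{3} \cdot 100 \left(-2\right) = \frac{100}{3} \left(-2\right) = - \frac{200}{3} \approx -66.667$)
$A{\left(h,T \right)} = 615 - \frac{200 T}{3}$ ($A{\left(h,T \right)} = - \frac{200 T}{3} + 615 = 615 - \frac{200 T}{3}$)
$\frac{\left(239779 - 42950\right) - 47704}{-452126 + A{\left(-346,-193 \right)}} = \frac{\left(239779 - 42950\right) - 47704}{-452126 + \left(615 - - \frac{38600}{3}\right)} = \frac{196829 - 47704}{-452126 + \left(615 + \frac{38600}{3}\right)} = \frac{149125}{-452126 + \frac{40445}{3}} = \frac{149125}{- \frac{1315933}{3}} = 149125 \left(- \frac{3}{1315933}\right) = - \frac{447375}{1315933}$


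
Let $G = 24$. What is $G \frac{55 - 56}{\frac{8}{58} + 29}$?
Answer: $- \frac{696}{845} \approx -0.82367$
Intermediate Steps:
$G \frac{55 - 56}{\frac{8}{58} + 29} = 24 \frac{55 - 56}{\frac{8}{58} + 29} = 24 \left(- \frac{1}{8 \cdot \frac{1}{58} + 29}\right) = 24 \left(- \frac{1}{\frac{4}{29} + 29}\right) = 24 \left(- \frac{1}{\frac{845}{29}}\right) = 24 \left(\left(-1\right) \frac{29}{845}\right) = 24 \left(- \frac{29}{845}\right) = - \frac{696}{845}$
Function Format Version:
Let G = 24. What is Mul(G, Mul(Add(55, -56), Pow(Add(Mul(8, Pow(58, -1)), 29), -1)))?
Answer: Rational(-696, 845) ≈ -0.82367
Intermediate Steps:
Mul(G, Mul(Add(55, -56), Pow(Add(Mul(8, Pow(58, -1)), 29), -1))) = Mul(24, Mul(Add(55, -56), Pow(Add(Mul(8, Pow(58, -1)), 29), -1))) = Mul(24, Mul(-1, Pow(Add(Mul(8, Rational(1, 58)), 29), -1))) = Mul(24, Mul(-1, Pow(Add(Rational(4, 29), 29), -1))) = Mul(24, Mul(-1, Pow(Rational(845, 29), -1))) = Mul(24, Mul(-1, Rational(29, 845))) = Mul(24, Rational(-29, 845)) = Rational(-696, 845)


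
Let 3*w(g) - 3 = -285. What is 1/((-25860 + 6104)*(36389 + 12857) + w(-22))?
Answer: -1/972904070 ≈ -1.0278e-9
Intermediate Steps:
w(g) = -94 (w(g) = 1 + (⅓)*(-285) = 1 - 95 = -94)
1/((-25860 + 6104)*(36389 + 12857) + w(-22)) = 1/((-25860 + 6104)*(36389 + 12857) - 94) = 1/(-19756*49246 - 94) = 1/(-972903976 - 94) = 1/(-972904070) = -1/972904070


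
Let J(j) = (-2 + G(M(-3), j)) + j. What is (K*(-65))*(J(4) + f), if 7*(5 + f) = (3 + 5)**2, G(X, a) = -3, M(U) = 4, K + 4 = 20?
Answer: -22880/7 ≈ -3268.6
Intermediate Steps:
K = 16 (K = -4 + 20 = 16)
J(j) = -5 + j (J(j) = (-2 - 3) + j = -5 + j)
f = 29/7 (f = -5 + (3 + 5)**2/7 = -5 + (1/7)*8**2 = -5 + (1/7)*64 = -5 + 64/7 = 29/7 ≈ 4.1429)
(K*(-65))*(J(4) + f) = (16*(-65))*((-5 + 4) + 29/7) = -1040*(-1 + 29/7) = -1040*22/7 = -22880/7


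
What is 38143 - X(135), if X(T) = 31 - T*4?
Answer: 38652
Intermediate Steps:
X(T) = 31 - 4*T
38143 - X(135) = 38143 - (31 - 4*135) = 38143 - (31 - 540) = 38143 - 1*(-509) = 38143 + 509 = 38652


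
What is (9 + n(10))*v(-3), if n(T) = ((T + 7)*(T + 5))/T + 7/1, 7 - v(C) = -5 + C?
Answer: 1245/2 ≈ 622.50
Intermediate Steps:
v(C) = 12 - C (v(C) = 7 - (-5 + C) = 7 + (5 - C) = 12 - C)
n(T) = 7 + (5 + T)*(7 + T)/T (n(T) = ((7 + T)*(5 + T))/T + 7*1 = ((5 + T)*(7 + T))/T + 7 = (5 + T)*(7 + T)/T + 7 = 7 + (5 + T)*(7 + T)/T)
(9 + n(10))*v(-3) = (9 + (19 + 10 + 35/10))*(12 - 1*(-3)) = (9 + (19 + 10 + 35*(⅒)))*(12 + 3) = (9 + (19 + 10 + 7/2))*15 = (9 + 65/2)*15 = (83/2)*15 = 1245/2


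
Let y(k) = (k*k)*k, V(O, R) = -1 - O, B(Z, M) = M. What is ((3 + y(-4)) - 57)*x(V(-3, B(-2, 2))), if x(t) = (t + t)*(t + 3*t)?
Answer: -3776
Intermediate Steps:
y(k) = k³ (y(k) = k²*k = k³)
x(t) = 8*t² (x(t) = (2*t)*(4*t) = 8*t²)
((3 + y(-4)) - 57)*x(V(-3, B(-2, 2))) = ((3 + (-4)³) - 57)*(8*(-1 - 1*(-3))²) = ((3 - 64) - 57)*(8*(-1 + 3)²) = (-61 - 57)*(8*2²) = -944*4 = -118*32 = -3776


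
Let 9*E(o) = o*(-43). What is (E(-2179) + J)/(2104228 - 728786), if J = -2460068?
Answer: -22046915/12378978 ≈ -1.7810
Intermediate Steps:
E(o) = -43*o/9 (E(o) = (o*(-43))/9 = (-43*o)/9 = -43*o/9)
(E(-2179) + J)/(2104228 - 728786) = (-43/9*(-2179) - 2460068)/(2104228 - 728786) = (93697/9 - 2460068)/1375442 = -22046915/9*1/1375442 = -22046915/12378978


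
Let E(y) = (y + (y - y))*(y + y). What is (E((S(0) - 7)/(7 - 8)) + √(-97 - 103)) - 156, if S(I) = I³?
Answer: -58 + 10*I*√2 ≈ -58.0 + 14.142*I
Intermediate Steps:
E(y) = 2*y² (E(y) = (y + 0)*(2*y) = y*(2*y) = 2*y²)
(E((S(0) - 7)/(7 - 8)) + √(-97 - 103)) - 156 = (2*((0³ - 7)/(7 - 8))² + √(-97 - 103)) - 156 = (2*((0 - 7)/(-1))² + √(-200)) - 156 = (2*(-7*(-1))² + 10*I*√2) - 156 = (2*7² + 10*I*√2) - 156 = (2*49 + 10*I*√2) - 156 = (98 + 10*I*√2) - 156 = -58 + 10*I*√2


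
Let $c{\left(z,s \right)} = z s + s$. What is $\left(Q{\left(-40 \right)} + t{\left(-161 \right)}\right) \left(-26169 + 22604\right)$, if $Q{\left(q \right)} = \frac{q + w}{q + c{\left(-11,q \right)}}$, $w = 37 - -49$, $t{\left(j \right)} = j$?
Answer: $\frac{20646341}{36} \approx 5.7351 \cdot 10^{5}$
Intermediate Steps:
$w = 86$ ($w = 37 + 49 = 86$)
$c{\left(z,s \right)} = s + s z$ ($c{\left(z,s \right)} = s z + s = s + s z$)
$Q{\left(q \right)} = - \frac{86 + q}{9 q}$ ($Q{\left(q \right)} = \frac{q + 86}{q + q \left(1 - 11\right)} = \frac{86 + q}{q + q \left(-10\right)} = \frac{86 + q}{q - 10 q} = \frac{86 + q}{\left(-9\right) q} = \left(86 + q\right) \left(- \frac{1}{9 q}\right) = - \frac{86 + q}{9 q}$)
$\left(Q{\left(-40 \right)} + t{\left(-161 \right)}\right) \left(-26169 + 22604\right) = \left(\frac{-86 - -40}{9 \left(-40\right)} - 161\right) \left(-26169 + 22604\right) = \left(\frac{1}{9} \left(- \frac{1}{40}\right) \left(-86 + 40\right) - 161\right) \left(-3565\right) = \left(\frac{1}{9} \left(- \frac{1}{40}\right) \left(-46\right) - 161\right) \left(-3565\right) = \left(\frac{23}{180} - 161\right) \left(-3565\right) = \left(- \frac{28957}{180}\right) \left(-3565\right) = \frac{20646341}{36}$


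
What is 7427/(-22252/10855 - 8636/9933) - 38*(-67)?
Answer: 612488911/314772896 ≈ 1.9458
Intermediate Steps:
7427/(-22252/10855 - 8636/9933) - 38*(-67) = 7427/(-22252*1/10855 - 8636*1/9933) + 2546 = 7427/(-22252/10855 - 8636/9933) + 2546 = 7427/(-314772896/107822715) + 2546 = 7427*(-107822715/314772896) + 2546 = -800799304305/314772896 + 2546 = 612488911/314772896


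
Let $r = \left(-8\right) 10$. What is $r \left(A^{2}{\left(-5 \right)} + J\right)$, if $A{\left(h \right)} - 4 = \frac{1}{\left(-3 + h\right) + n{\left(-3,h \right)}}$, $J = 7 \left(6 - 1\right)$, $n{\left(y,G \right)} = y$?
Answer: $- \frac{486720}{121} \approx -4022.5$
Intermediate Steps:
$r = -80$
$J = 35$ ($J = 7 \cdot 5 = 35$)
$A{\left(h \right)} = 4 + \frac{1}{-6 + h}$ ($A{\left(h \right)} = 4 + \frac{1}{\left(-3 + h\right) - 3} = 4 + \frac{1}{-6 + h}$)
$r \left(A^{2}{\left(-5 \right)} + J\right) = - 80 \left(\left(\frac{-23 + 4 \left(-5\right)}{-6 - 5}\right)^{2} + 35\right) = - 80 \left(\left(\frac{-23 - 20}{-11}\right)^{2} + 35\right) = - 80 \left(\left(\left(- \frac{1}{11}\right) \left(-43\right)\right)^{2} + 35\right) = - 80 \left(\left(\frac{43}{11}\right)^{2} + 35\right) = - 80 \left(\frac{1849}{121} + 35\right) = \left(-80\right) \frac{6084}{121} = - \frac{486720}{121}$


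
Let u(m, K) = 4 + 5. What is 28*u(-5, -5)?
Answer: 252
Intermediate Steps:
u(m, K) = 9
28*u(-5, -5) = 28*9 = 252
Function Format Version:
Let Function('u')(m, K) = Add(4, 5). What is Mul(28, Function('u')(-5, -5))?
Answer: 252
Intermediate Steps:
Function('u')(m, K) = 9
Mul(28, Function('u')(-5, -5)) = Mul(28, 9) = 252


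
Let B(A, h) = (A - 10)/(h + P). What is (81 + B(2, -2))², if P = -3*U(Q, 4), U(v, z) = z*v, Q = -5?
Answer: 5499025/841 ≈ 6538.7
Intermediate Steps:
U(v, z) = v*z
P = 60 (P = -(-15)*4 = -3*(-20) = 60)
B(A, h) = (-10 + A)/(60 + h) (B(A, h) = (A - 10)/(h + 60) = (-10 + A)/(60 + h))
(81 + B(2, -2))² = (81 + (-10 + 2)/(60 - 2))² = (81 - 8/58)² = (81 + (1/58)*(-8))² = (81 - 4/29)² = (2345/29)² = 5499025/841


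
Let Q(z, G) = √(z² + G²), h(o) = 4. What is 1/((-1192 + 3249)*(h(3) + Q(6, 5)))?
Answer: -4/92565 + √61/92565 ≈ 4.1163e-5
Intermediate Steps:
Q(z, G) = √(G² + z²)
1/((-1192 + 3249)*(h(3) + Q(6, 5))) = 1/((-1192 + 3249)*(4 + √(5² + 6²))) = 1/(2057*(4 + √(25 + 36))) = 1/(2057*(4 + √61))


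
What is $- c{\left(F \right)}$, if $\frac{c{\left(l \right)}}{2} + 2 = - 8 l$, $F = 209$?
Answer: $3348$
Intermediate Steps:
$c{\left(l \right)} = -4 - 16 l$ ($c{\left(l \right)} = -4 + 2 \left(- 8 l\right) = -4 - 16 l$)
$- c{\left(F \right)} = - (-4 - 3344) = \left(-1\right) \left(-3348\right) = 3348$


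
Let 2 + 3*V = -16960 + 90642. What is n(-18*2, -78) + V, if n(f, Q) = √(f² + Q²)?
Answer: 24560 + 6*√205 ≈ 24646.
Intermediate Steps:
n(f, Q) = √(Q² + f²)
V = 24560 (V = -⅔ + (-16960 + 90642)/3 = -⅔ + (⅓)*73682 = -⅔ + 73682/3 = 24560)
n(-18*2, -78) + V = √((-78)² + (-18*2)²) + 24560 = √(6084 + (-36)²) + 24560 = √(6084 + 1296) + 24560 = √7380 + 24560 = 6*√205 + 24560 = 24560 + 6*√205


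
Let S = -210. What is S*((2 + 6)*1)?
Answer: -1680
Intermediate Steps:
S*((2 + 6)*1) = -210*(2 + 6) = -1680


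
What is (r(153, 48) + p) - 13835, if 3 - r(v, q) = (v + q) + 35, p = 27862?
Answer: 13794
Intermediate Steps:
r(v, q) = -32 - q - v (r(v, q) = 3 - ((v + q) + 35) = 3 - ((q + v) + 35) = 3 - (35 + q + v) = 3 + (-35 - q - v) = -32 - q - v)
(r(153, 48) + p) - 13835 = ((-32 - 1*48 - 1*153) + 27862) - 13835 = ((-32 - 48 - 153) + 27862) - 13835 = (-233 + 27862) - 13835 = 27629 - 13835 = 13794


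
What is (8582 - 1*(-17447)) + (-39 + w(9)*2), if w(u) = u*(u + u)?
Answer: 26314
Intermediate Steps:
w(u) = 2*u**2 (w(u) = u*(2*u) = 2*u**2)
(8582 - 1*(-17447)) + (-39 + w(9)*2) = (8582 - 1*(-17447)) + (-39 + (2*9**2)*2) = (8582 + 17447) + (-39 + (2*81)*2) = 26029 + (-39 + 162*2) = 26029 + (-39 + 324) = 26029 + 285 = 26314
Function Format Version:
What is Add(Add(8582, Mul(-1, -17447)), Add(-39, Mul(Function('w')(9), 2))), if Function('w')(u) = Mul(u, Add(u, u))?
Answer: 26314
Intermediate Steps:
Function('w')(u) = Mul(2, Pow(u, 2)) (Function('w')(u) = Mul(u, Mul(2, u)) = Mul(2, Pow(u, 2)))
Add(Add(8582, Mul(-1, -17447)), Add(-39, Mul(Function('w')(9), 2))) = Add(Add(8582, Mul(-1, -17447)), Add(-39, Mul(Mul(2, Pow(9, 2)), 2))) = Add(Add(8582, 17447), Add(-39, Mul(Mul(2, 81), 2))) = Add(26029, Add(-39, Mul(162, 2))) = Add(26029, Add(-39, 324)) = Add(26029, 285) = 26314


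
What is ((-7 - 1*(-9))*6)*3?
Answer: 36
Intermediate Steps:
((-7 - 1*(-9))*6)*3 = ((-7 + 9)*6)*3 = (2*6)*3 = 12*3 = 36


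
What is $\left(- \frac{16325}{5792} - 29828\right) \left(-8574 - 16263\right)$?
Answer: $\frac{4291339368537}{5792} \approx 7.4091 \cdot 10^{8}$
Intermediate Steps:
$\left(- \frac{16325}{5792} - 29828\right) \left(-8574 - 16263\right) = \left(\left(-16325\right) \frac{1}{5792} - 29828\right) \left(-24837\right) = \left(- \frac{16325}{5792} - 29828\right) \left(-24837\right) = \left(- \frac{172780101}{5792}\right) \left(-24837\right) = \frac{4291339368537}{5792}$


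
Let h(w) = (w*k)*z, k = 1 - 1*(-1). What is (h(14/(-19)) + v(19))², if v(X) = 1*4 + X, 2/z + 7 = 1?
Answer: 1792921/3249 ≈ 551.84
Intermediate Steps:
k = 2 (k = 1 + 1 = 2)
z = -⅓ (z = 2/(-7 + 1) = 2/(-6) = 2*(-⅙) = -⅓ ≈ -0.33333)
v(X) = 4 + X
h(w) = -2*w/3 (h(w) = (w*2)*(-⅓) = (2*w)*(-⅓) = -2*w/3)
(h(14/(-19)) + v(19))² = (-28/(3*(-19)) + (4 + 19))² = (-28*(-1)/(3*19) + 23)² = (-⅔*(-14/19) + 23)² = (28/57 + 23)² = (1339/57)² = 1792921/3249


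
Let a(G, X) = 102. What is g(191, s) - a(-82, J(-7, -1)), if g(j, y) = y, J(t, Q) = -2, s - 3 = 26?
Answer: -73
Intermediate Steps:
s = 29 (s = 3 + 26 = 29)
g(191, s) - a(-82, J(-7, -1)) = 29 - 1*102 = 29 - 102 = -73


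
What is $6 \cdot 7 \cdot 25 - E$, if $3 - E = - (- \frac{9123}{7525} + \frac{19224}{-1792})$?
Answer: $\frac{254992761}{240800} \approx 1058.9$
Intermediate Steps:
$E = - \frac{2152761}{240800}$ ($E = 3 - - (- \frac{9123}{7525} + \frac{19224}{-1792}) = 3 - - (\left(-9123\right) \frac{1}{7525} + 19224 \left(- \frac{1}{1792}\right)) = 3 - - (- \frac{9123}{7525} - \frac{2403}{224}) = 3 - \left(-1\right) \left(- \frac{2875161}{240800}\right) = 3 - \frac{2875161}{240800} = - \frac{2152761}{240800} \approx -8.94$)
$6 \cdot 7 \cdot 25 - E = 6 \cdot 7 \cdot 25 - - \frac{2152761}{240800} = 6 \cdot 175 + \frac{2152761}{240800} = 1050 + \frac{2152761}{240800} = \frac{254992761}{240800}$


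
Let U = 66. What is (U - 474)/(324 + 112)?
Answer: -102/109 ≈ -0.93578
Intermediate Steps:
(U - 474)/(324 + 112) = (66 - 474)/(324 + 112) = -408/436 = -408*1/436 = -102/109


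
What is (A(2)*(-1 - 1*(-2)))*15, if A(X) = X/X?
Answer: 15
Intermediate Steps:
A(X) = 1
(A(2)*(-1 - 1*(-2)))*15 = (1*(-1 - 1*(-2)))*15 = (1*(-1 + 2))*15 = (1*1)*15 = 1*15 = 15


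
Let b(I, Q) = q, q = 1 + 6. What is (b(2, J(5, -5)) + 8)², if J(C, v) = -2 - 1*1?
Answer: 225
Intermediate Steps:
q = 7
J(C, v) = -3 (J(C, v) = -2 - 1 = -3)
b(I, Q) = 7
(b(2, J(5, -5)) + 8)² = (7 + 8)² = 15² = 225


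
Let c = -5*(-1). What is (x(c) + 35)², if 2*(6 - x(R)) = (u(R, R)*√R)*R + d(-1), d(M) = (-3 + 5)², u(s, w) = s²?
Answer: 84209/4 - 4875*√5 ≈ 10151.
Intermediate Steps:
c = 5
d(M) = 4 (d(M) = 2² = 4)
x(R) = 4 - R^(7/2)/2 (x(R) = 6 - ((R²*√R)*R + 4)/2 = 6 - (R^(5/2)*R + 4)/2 = 6 - (R^(7/2) + 4)/2 = 6 - (4 + R^(7/2))/2 = 6 + (-2 - R^(7/2)/2) = 4 - R^(7/2)/2)
(x(c) + 35)² = ((4 - 125*√5/2) + 35)² = (39 - 125*√5/2)²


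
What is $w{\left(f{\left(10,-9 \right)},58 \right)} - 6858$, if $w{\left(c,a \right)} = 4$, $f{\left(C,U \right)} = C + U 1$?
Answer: $-6854$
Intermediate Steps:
$f{\left(C,U \right)} = C + U$
$w{\left(f{\left(10,-9 \right)},58 \right)} - 6858 = 4 - 6858 = -6854$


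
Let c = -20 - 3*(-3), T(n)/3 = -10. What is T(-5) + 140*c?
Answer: -1570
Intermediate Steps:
T(n) = -30 (T(n) = 3*(-10) = -30)
c = -11 (c = -20 - 1*(-9) = -20 + 9 = -11)
T(-5) + 140*c = -30 + 140*(-11) = -30 - 1540 = -1570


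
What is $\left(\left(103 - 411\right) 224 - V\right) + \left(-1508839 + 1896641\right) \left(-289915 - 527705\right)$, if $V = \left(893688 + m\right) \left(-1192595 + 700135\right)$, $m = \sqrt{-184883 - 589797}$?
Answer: $123030852248 + 984920 i \sqrt{193670} \approx 1.2303 \cdot 10^{11} + 4.3344 \cdot 10^{8} i$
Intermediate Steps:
$m = 2 i \sqrt{193670}$ ($m = \sqrt{-774680} = 2 i \sqrt{193670} \approx 880.16 i$)
$V = -440105592480 - 984920 i \sqrt{193670}$ ($V = \left(893688 + 2 i \sqrt{193670}\right) \left(-1192595 + 700135\right) = \left(893688 + 2 i \sqrt{193670}\right) \left(-492460\right) = -440105592480 - 984920 i \sqrt{193670} \approx -4.4011 \cdot 10^{11} - 4.3344 \cdot 10^{8} i$)
$\left(\left(103 - 411\right) 224 - V\right) + \left(-1508839 + 1896641\right) \left(-289915 - 527705\right) = \left(\left(103 - 411\right) 224 - \left(-440105592480 - 984920 i \sqrt{193670}\right)\right) + \left(-1508839 + 1896641\right) \left(-289915 - 527705\right) = \left(\left(-308\right) 224 + \left(440105592480 + 984920 i \sqrt{193670}\right)\right) + 387802 \left(-817620\right) = \left(-68992 + \left(440105592480 + 984920 i \sqrt{193670}\right)\right) - 317074671240 = \left(440105523488 + 984920 i \sqrt{193670}\right) - 317074671240 = 123030852248 + 984920 i \sqrt{193670}$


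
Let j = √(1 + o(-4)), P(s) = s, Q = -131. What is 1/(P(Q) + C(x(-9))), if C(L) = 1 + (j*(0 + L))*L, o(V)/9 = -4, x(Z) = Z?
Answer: -26/49307 - 81*I*√35/246535 ≈ -0.00052731 - 0.0019438*I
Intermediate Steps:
o(V) = -36 (o(V) = 9*(-4) = -36)
j = I*√35 (j = √(1 - 36) = √(-35) = I*√35 ≈ 5.9161*I)
C(L) = 1 + I*√35*L² (C(L) = 1 + ((I*√35)*(0 + L))*L = 1 + ((I*√35)*L)*L = 1 + (I*L*√35)*L = 1 + I*√35*L²)
1/(P(Q) + C(x(-9))) = 1/(-131 + (1 + I*√35*(-9)²)) = 1/(-131 + (1 + I*√35*81)) = 1/(-131 + (1 + 81*I*√35)) = 1/(-130 + 81*I*√35)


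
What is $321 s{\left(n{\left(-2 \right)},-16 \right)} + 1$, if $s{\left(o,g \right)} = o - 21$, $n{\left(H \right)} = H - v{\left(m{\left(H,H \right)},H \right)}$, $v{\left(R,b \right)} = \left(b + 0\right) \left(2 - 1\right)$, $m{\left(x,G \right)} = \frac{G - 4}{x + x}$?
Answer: $-6740$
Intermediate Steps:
$m{\left(x,G \right)} = \frac{-4 + G}{2 x}$
$v{\left(R,b \right)} = b$ ($v{\left(R,b \right)} = b 1 = b$)
$n{\left(H \right)} = 0$ ($n{\left(H \right)} = H - H = 0$)
$s{\left(o,g \right)} = -21 + o$
$321 s{\left(n{\left(-2 \right)},-16 \right)} + 1 = 321 \left(-21 + 0\right) + 1 = 321 \left(-21\right) + 1 = -6741 + 1 = -6740$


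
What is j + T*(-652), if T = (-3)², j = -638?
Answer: -6506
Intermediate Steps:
T = 9
j + T*(-652) = -638 + 9*(-652) = -638 - 5868 = -6506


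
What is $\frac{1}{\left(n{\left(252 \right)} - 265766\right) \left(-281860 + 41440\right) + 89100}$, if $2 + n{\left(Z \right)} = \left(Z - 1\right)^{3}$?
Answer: $- \frac{1}{3737925773760} \approx -2.6753 \cdot 10^{-13}$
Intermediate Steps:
$n{\left(Z \right)} = -2 + \left(-1 + Z\right)^{3}$ ($n{\left(Z \right)} = -2 + \left(Z - 1\right)^{3} = -2 + \left(-1 + Z\right)^{3}$)
$\frac{1}{\left(n{\left(252 \right)} - 265766\right) \left(-281860 + 41440\right) + 89100} = \frac{1}{\left(\left(-2 + \left(-1 + 252\right)^{3}\right) - 265766\right) \left(-281860 + 41440\right) + 89100} = \frac{1}{\left(\left(-2 + 251^{3}\right) - 265766\right) \left(-240420\right) + 89100} = \frac{1}{\left(\left(-2 + 15813251\right) - 265766\right) \left(-240420\right) + 89100} = \frac{1}{\left(15813249 - 265766\right) \left(-240420\right) + 89100} = \frac{1}{15547483 \left(-240420\right) + 89100} = \frac{1}{-3737925862860 + 89100} = \frac{1}{-3737925773760} = - \frac{1}{3737925773760}$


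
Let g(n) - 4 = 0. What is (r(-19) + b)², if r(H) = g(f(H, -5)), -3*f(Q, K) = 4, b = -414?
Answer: 168100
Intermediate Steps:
f(Q, K) = -4/3 (f(Q, K) = -⅓*4 = -4/3)
g(n) = 4 (g(n) = 4 + 0 = 4)
r(H) = 4
(r(-19) + b)² = (4 - 414)² = (-410)² = 168100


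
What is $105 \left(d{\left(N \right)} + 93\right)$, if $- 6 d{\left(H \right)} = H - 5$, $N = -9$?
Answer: $10010$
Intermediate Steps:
$d{\left(H \right)} = \frac{5}{6} - \frac{H}{6}$ ($d{\left(H \right)} = - \frac{H - 5}{6} = - \frac{-5 + H}{6} = \frac{5}{6} - \frac{H}{6}$)
$105 \left(d{\left(N \right)} + 93\right) = 105 \left(\left(\frac{5}{6} - - \frac{3}{2}\right) + 93\right) = 105 \left(\left(\frac{5}{6} + \frac{3}{2}\right) + 93\right) = 105 \left(\frac{7}{3} + 93\right) = 105 \cdot \frac{286}{3} = 10010$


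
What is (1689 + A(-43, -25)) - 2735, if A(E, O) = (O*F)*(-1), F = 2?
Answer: -996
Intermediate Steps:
A(E, O) = -2*O (A(E, O) = (O*2)*(-1) = (2*O)*(-1) = -2*O)
(1689 + A(-43, -25)) - 2735 = (1689 - 2*(-25)) - 2735 = (1689 + 50) - 2735 = 1739 - 2735 = -996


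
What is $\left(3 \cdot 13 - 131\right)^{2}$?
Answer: $8464$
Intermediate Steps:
$\left(3 \cdot 13 - 131\right)^{2} = \left(39 - 131\right)^{2} = \left(-92\right)^{2} = 8464$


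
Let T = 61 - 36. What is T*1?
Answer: 25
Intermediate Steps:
T = 25
T*1 = 25*1 = 25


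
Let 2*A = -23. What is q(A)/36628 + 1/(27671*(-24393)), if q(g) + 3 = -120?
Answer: -83022417097/24723119933484 ≈ -0.0033581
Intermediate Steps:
A = -23/2 (A = (½)*(-23) = -23/2 ≈ -11.500)
q(g) = -123 (q(g) = -3 - 120 = -123)
q(A)/36628 + 1/(27671*(-24393)) = -123/36628 + 1/(27671*(-24393)) = -123*1/36628 + (1/27671)*(-1/24393) = -123/36628 - 1/674978703 = -83022417097/24723119933484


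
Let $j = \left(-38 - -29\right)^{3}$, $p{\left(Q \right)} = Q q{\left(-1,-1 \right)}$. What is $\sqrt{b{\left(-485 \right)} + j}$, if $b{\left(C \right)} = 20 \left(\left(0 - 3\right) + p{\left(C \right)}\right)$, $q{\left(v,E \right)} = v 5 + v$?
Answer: $3 \sqrt{6379} \approx 239.61$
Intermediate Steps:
$q{\left(v,E \right)} = 6 v$ ($q{\left(v,E \right)} = 5 v + v = 6 v$)
$p{\left(Q \right)} = - 6 Q$ ($p{\left(Q \right)} = Q 6 \left(-1\right) = Q \left(-6\right) = - 6 Q$)
$b{\left(C \right)} = -60 - 120 C$ ($b{\left(C \right)} = 20 \left(\left(0 - 3\right) - 6 C\right) = 20 \left(-3 - 6 C\right) = -60 - 120 C$)
$j = -729$ ($j = \left(-38 + 29\right)^{3} = \left(-9\right)^{3} = -729$)
$\sqrt{b{\left(-485 \right)} + j} = \sqrt{\left(-60 - -58200\right) - 729} = \sqrt{\left(-60 + 58200\right) - 729} = \sqrt{58140 - 729} = \sqrt{57411} = 3 \sqrt{6379}$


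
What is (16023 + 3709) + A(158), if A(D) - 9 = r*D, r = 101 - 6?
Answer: 34751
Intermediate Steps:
r = 95
A(D) = 9 + 95*D
(16023 + 3709) + A(158) = (16023 + 3709) + (9 + 95*158) = 19732 + (9 + 15010) = 19732 + 15019 = 34751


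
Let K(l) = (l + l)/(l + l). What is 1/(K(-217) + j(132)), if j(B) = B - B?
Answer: 1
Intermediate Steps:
j(B) = 0
K(l) = 1 (K(l) = (2*l)/((2*l)) = (2*l)*(1/(2*l)) = 1)
1/(K(-217) + j(132)) = 1/(1 + 0) = 1/1 = 1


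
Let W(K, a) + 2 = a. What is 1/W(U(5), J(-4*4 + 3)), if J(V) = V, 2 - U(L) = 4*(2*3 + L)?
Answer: -1/15 ≈ -0.066667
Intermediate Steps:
U(L) = -22 - 4*L (U(L) = 2 - 4*(2*3 + L) = 2 - 4*(6 + L) = 2 - (24 + 4*L) = 2 + (-24 - 4*L) = -22 - 4*L)
W(K, a) = -2 + a
1/W(U(5), J(-4*4 + 3)) = 1/(-2 + (-4*4 + 3)) = 1/(-2 + (-16 + 3)) = 1/(-2 - 13) = 1/(-15) = -1/15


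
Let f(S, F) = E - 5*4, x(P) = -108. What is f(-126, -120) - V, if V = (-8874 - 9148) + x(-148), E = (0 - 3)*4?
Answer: 18098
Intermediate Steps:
E = -12 (E = -3*4 = -12)
f(S, F) = -32 (f(S, F) = -12 - 5*4 = -12 - 20 = -32)
V = -18130 (V = (-8874 - 9148) - 108 = -18022 - 108 = -18130)
f(-126, -120) - V = -32 - 1*(-18130) = -32 + 18130 = 18098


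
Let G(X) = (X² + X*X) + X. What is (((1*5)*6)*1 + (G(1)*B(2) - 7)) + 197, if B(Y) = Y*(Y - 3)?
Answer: 214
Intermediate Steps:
G(X) = X + 2*X² (G(X) = (X² + X²) + X = 2*X² + X = X + 2*X²)
B(Y) = Y*(-3 + Y)
(((1*5)*6)*1 + (G(1)*B(2) - 7)) + 197 = (((1*5)*6)*1 + ((1*(1 + 2*1))*(2*(-3 + 2)) - 7)) + 197 = ((5*6)*1 + ((1*(1 + 2))*(2*(-1)) - 7)) + 197 = (30*1 + ((1*3)*(-2) - 7)) + 197 = (30 + (3*(-2) - 7)) + 197 = (30 + (-6 - 7)) + 197 = (30 - 13) + 197 = 17 + 197 = 214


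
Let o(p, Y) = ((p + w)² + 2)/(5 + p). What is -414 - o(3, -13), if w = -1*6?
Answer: -3323/8 ≈ -415.38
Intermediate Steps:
w = -6
o(p, Y) = (2 + (-6 + p)²)/(5 + p) (o(p, Y) = ((p - 6)² + 2)/(5 + p) = ((-6 + p)² + 2)/(5 + p) = (2 + (-6 + p)²)/(5 + p))
-414 - o(3, -13) = -414 - (2 + (-6 + 3)²)/(5 + 3) = -414 - (2 + (-3)²)/8 = -414 - (2 + 9)/8 = -414 - 11/8 = -3323/8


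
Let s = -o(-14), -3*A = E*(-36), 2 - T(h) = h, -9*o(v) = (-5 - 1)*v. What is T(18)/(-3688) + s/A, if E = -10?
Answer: -3047/41490 ≈ -0.073439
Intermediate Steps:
o(v) = 2*v/3 (o(v) = -(-5 - 1)*v/9 = -(-2)*v/3 = 2*v/3)
T(h) = 2 - h
A = -120 (A = -(-10)*(-36)/3 = -1/3*360 = -120)
s = 28/3 (s = -2*(-14)/3 = -1*(-28/3) = 28/3 ≈ 9.3333)
T(18)/(-3688) + s/A = (2 - 1*18)/(-3688) + (28/3)/(-120) = (2 - 18)*(-1/3688) + (28/3)*(-1/120) = -16*(-1/3688) - 7/90 = 2/461 - 7/90 = -3047/41490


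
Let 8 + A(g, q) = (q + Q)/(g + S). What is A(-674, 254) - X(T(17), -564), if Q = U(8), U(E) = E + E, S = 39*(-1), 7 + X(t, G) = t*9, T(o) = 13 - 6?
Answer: -45902/713 ≈ -64.379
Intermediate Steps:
T(o) = 7
X(t, G) = -7 + 9*t (X(t, G) = -7 + t*9 = -7 + 9*t)
S = -39
U(E) = 2*E
Q = 16 (Q = 2*8 = 16)
A(g, q) = -8 + (16 + q)/(-39 + g) (A(g, q) = -8 + (q + 16)/(g - 39) = -8 + (16 + q)/(-39 + g))
A(-674, 254) - X(T(17), -564) = (328 + 254 - 8*(-674))/(-39 - 674) - (-7 + 9*7) = (328 + 254 + 5392)/(-713) - (-7 + 63) = -1/713*5974 - 1*56 = -5974/713 - 56 = -45902/713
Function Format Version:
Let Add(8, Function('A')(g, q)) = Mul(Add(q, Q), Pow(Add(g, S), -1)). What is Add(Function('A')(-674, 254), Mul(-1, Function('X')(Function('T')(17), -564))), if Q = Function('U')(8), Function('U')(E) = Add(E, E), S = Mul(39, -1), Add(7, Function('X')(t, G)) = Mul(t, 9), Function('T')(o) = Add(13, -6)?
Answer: Rational(-45902, 713) ≈ -64.379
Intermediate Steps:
Function('T')(o) = 7
Function('X')(t, G) = Add(-7, Mul(9, t)) (Function('X')(t, G) = Add(-7, Mul(t, 9)) = Add(-7, Mul(9, t)))
S = -39
Function('U')(E) = Mul(2, E)
Q = 16 (Q = Mul(2, 8) = 16)
Function('A')(g, q) = Add(-8, Mul(Pow(Add(-39, g), -1), Add(16, q))) (Function('A')(g, q) = Add(-8, Mul(Add(q, 16), Pow(Add(g, -39), -1))) = Add(-8, Mul(Add(16, q), Pow(Add(-39, g), -1))) = Add(-8, Mul(Pow(Add(-39, g), -1), Add(16, q))))
Add(Function('A')(-674, 254), Mul(-1, Function('X')(Function('T')(17), -564))) = Add(Mul(Pow(Add(-39, -674), -1), Add(328, 254, Mul(-8, -674))), Mul(-1, Add(-7, Mul(9, 7)))) = Add(Mul(Pow(-713, -1), Add(328, 254, 5392)), Mul(-1, Add(-7, 63))) = Add(Mul(Rational(-1, 713), 5974), Mul(-1, 56)) = Add(Rational(-5974, 713), -56) = Rational(-45902, 713)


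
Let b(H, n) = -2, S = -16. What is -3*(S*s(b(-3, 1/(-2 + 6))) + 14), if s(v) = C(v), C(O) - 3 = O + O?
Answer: -90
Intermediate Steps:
C(O) = 3 + 2*O (C(O) = 3 + (O + O) = 3 + 2*O)
s(v) = 3 + 2*v
-3*(S*s(b(-3, 1/(-2 + 6))) + 14) = -3*(-16*(3 + 2*(-2)) + 14) = -3*(-16*(3 - 4) + 14) = -3*(-16*(-1) + 14) = -3*(16 + 14) = -3*30 = -90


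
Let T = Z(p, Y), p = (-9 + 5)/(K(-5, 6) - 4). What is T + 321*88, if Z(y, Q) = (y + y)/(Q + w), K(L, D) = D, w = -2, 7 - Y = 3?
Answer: 28246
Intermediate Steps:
Y = 4 (Y = 7 - 1*3 = 7 - 3 = 4)
p = -2 (p = (-9 + 5)/(6 - 4) = -4/2 = -4*½ = -2)
Z(y, Q) = 2*y/(-2 + Q) (Z(y, Q) = (y + y)/(Q - 2) = (2*y)/(-2 + Q) = 2*y/(-2 + Q))
T = -2 (T = 2*(-2)/(-2 + 4) = 2*(-2)/2 = 2*(-2)*(½) = -2)
T + 321*88 = -2 + 321*88 = -2 + 28248 = 28246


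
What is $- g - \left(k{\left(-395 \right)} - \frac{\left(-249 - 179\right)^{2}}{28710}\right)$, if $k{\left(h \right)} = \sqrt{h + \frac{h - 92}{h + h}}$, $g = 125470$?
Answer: $- \frac{1801030258}{14355} - \frac{i \sqrt{246134770}}{790} \approx -1.2546 \cdot 10^{5} - 19.859 i$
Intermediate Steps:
$k{\left(h \right)} = \sqrt{h + \frac{-92 + h}{2 h}}$
$- g - \left(k{\left(-395 \right)} - \frac{\left(-249 - 179\right)^{2}}{28710}\right) = \left(-1\right) 125470 - \left(\frac{\sqrt{2 - \frac{184}{-395} + 4 \left(-395\right)}}{2} - \frac{\left(-249 - 179\right)^{2}}{28710}\right) = -125470 - \left(\frac{\sqrt{2 - - \frac{184}{395} - 1580}}{2} - \left(-428\right)^{2} \cdot \frac{1}{28710}\right) = -125470 - \left(\frac{\sqrt{2 + \frac{184}{395} - 1580}}{2} - 183184 \cdot \frac{1}{28710}\right) = -125470 - \left(\frac{\sqrt{- \frac{623126}{395}}}{2} - \frac{91592}{14355}\right) = -125470 - \left(\frac{\frac{1}{395} i \sqrt{246134770}}{2} - \frac{91592}{14355}\right) = -125470 - \left(\frac{i \sqrt{246134770}}{790} - \frac{91592}{14355}\right) = -125470 - \left(- \frac{91592}{14355} + \frac{i \sqrt{246134770}}{790}\right) = -125470 + \left(\frac{91592}{14355} - \frac{i \sqrt{246134770}}{790}\right) = - \frac{1801030258}{14355} - \frac{i \sqrt{246134770}}{790}$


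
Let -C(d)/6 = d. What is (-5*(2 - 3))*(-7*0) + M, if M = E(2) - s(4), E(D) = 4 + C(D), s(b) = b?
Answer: -12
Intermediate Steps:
C(d) = -6*d
E(D) = 4 - 6*D
M = -12 (M = (4 - 6*2) - 1*4 = (4 - 12) - 4 = -8 - 4 = -12)
(-5*(2 - 3))*(-7*0) + M = (-5*(2 - 3))*(-7*0) - 12 = -5*(-1)*0 - 12 = 5*0 - 12 = 0 - 12 = -12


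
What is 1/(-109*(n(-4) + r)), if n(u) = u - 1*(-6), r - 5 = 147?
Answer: -1/16786 ≈ -5.9573e-5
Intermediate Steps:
r = 152 (r = 5 + 147 = 152)
n(u) = 6 + u (n(u) = u + 6 = 6 + u)
1/(-109*(n(-4) + r)) = 1/(-109*((6 - 4) + 152)) = 1/(-109*(2 + 152)) = 1/(-109*154) = 1/(-16786) = -1/16786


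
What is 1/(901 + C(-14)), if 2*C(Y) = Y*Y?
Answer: 1/999 ≈ 0.0010010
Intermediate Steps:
C(Y) = Y²/2 (C(Y) = (Y*Y)/2 = Y²/2)
1/(901 + C(-14)) = 1/(901 + (½)*(-14)²) = 1/(901 + (½)*196) = 1/(901 + 98) = 1/999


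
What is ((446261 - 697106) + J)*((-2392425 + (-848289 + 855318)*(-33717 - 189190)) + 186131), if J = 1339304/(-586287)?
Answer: 230753361455441146943/586287 ≈ 3.9358e+14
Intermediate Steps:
J = -1339304/586287 (J = 1339304*(-1/586287) = -1339304/586287 ≈ -2.2844)
((446261 - 697106) + J)*((-2392425 + (-848289 + 855318)*(-33717 - 189190)) + 186131) = ((446261 - 697106) - 1339304/586287)*((-2392425 + (-848289 + 855318)*(-33717 - 189190)) + 186131) = (-250845 - 1339304/586287)*((-2392425 + 7029*(-222907)) + 186131) = -147068501819*((-2392425 - 1566813303) + 186131)/586287 = -147068501819*(-1569205728 + 186131)/586287 = -147068501819/586287*(-1569019597) = 230753361455441146943/586287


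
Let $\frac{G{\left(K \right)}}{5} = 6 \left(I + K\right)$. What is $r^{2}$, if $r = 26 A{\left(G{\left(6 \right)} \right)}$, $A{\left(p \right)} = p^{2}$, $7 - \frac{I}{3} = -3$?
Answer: $919690536960000$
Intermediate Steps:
$I = 30$ ($I = 21 - -9 = 21 + 9 = 30$)
$G{\left(K \right)} = 900 + 30 K$ ($G{\left(K \right)} = 5 \cdot 6 \left(30 + K\right) = 5 \left(180 + 6 K\right) = 900 + 30 K$)
$r = 30326400$ ($r = 26 \left(900 + 30 \cdot 6\right)^{2} = 26 \left(900 + 180\right)^{2} = 26 \cdot 1080^{2} = 26 \cdot 1166400 = 30326400$)
$r^{2} = 30326400^{2} = 919690536960000$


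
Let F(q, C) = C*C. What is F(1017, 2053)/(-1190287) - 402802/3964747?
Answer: -17190101322497/4719186812389 ≈ -3.6426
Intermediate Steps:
F(q, C) = C²
F(1017, 2053)/(-1190287) - 402802/3964747 = 2053²/(-1190287) - 402802/3964747 = 4214809*(-1/1190287) - 402802*1/3964747 = -4214809/1190287 - 402802/3964747 = -17190101322497/4719186812389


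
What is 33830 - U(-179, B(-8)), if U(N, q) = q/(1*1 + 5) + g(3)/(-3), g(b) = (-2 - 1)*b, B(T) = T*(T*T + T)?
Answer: 101705/3 ≈ 33902.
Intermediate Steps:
B(T) = T*(T + T²) (B(T) = T*(T² + T) = T*(T + T²))
g(b) = -3*b
U(N, q) = 3 + q/6 (U(N, q) = q/(1*1 + 5) - 3*3/(-3) = q/(1 + 5) - 9*(-⅓) = q/6 + 3 = 3 + q/6)
33830 - U(-179, B(-8)) = 33830 - (3 + ((-8)²*(1 - 8))/6) = 33830 - (3 + (64*(-7))/6) = 33830 - (3 + (⅙)*(-448)) = 33830 - (3 - 224/3) = 33830 - 1*(-215/3) = 33830 + 215/3 = 101705/3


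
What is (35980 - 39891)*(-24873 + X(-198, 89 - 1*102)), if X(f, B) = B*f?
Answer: 87211389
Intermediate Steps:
(35980 - 39891)*(-24873 + X(-198, 89 - 1*102)) = (35980 - 39891)*(-24873 + (89 - 1*102)*(-198)) = -3911*(-24873 + (89 - 102)*(-198)) = -3911*(-24873 - 13*(-198)) = -3911*(-24873 + 2574) = -3911*(-22299) = 87211389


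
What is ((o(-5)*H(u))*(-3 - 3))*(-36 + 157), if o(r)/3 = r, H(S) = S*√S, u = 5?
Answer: 54450*√5 ≈ 1.2175e+5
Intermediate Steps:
H(S) = S^(3/2)
o(r) = 3*r
((o(-5)*H(u))*(-3 - 3))*(-36 + 157) = (((3*(-5))*5^(3/2))*(-3 - 3))*(-36 + 157) = (-75*√5*(-6))*121 = (450*√5)*121 = 54450*√5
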